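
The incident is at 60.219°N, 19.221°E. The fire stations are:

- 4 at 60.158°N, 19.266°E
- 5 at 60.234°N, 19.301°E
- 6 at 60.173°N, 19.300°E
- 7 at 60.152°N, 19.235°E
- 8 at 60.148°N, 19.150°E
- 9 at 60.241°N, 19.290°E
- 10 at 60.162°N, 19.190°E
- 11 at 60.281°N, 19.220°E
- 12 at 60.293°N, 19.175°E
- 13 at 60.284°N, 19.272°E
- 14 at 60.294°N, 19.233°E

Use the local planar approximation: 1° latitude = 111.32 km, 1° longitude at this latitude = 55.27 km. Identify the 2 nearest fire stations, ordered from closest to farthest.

Distances from 60.219°N, 19.221°E:
4: √((-0.061·111.32)² + (0.045·55.27)²) = √(46.11116 + 6.18592) = 7.232 km
5: √((0.015·111.32)² + (0.080·55.27)²) = √(2.78823 + 19.55055) = 4.726 km
6: √((-0.046·111.32)² + (0.079·55.27)²) = √(26.22177 + 19.06484) = 6.730 km
7: √((-0.067·111.32)² + (0.014·55.27)²) = √(55.62833 + 0.59874) = 7.498 km
8: √((-0.071·111.32)² + (-0.071·55.27)²) = √(62.46879 + 15.39911) = 8.824 km
9: √((0.022·111.32)² + (0.069·55.27)²) = √(5.99780 + 14.54377) = 4.532 km
10: √((-0.057·111.32)² + (-0.031·55.27)²) = √(40.26207 + 2.93564) = 6.572 km
11: √((0.062·111.32)² + (-0.001·55.27)²) = √(47.63540 + 0.00305) = 6.902 km
12: √((0.074·111.32)² + (-0.046·55.27)²) = √(67.85937 + 6.46390) = 8.621 km
13: √((0.065·111.32)² + (0.051·55.27)²) = √(52.35680 + 7.94546) = 7.765 km
14: √((0.075·111.32)² + (0.012·55.27)²) = √(69.70580 + 0.43989) = 8.375 km
Sorted: 9 (4.532 km) < 5 (4.726 km) < 10 (6.572 km) < 6 (6.730 km) < …

9, 5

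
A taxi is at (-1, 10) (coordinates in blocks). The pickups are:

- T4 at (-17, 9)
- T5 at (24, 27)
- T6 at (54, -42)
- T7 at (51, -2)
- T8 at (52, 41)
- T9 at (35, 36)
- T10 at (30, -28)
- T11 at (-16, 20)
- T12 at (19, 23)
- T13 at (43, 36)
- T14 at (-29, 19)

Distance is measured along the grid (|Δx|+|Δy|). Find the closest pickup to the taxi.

Distances from (-1, 10):
T4: |-16| + |-1| = 16 + 1 = 17 blocks
T5: |25| + |17| = 25 + 17 = 42 blocks
T6: |55| + |-52| = 55 + 52 = 107 blocks
T7: |52| + |-12| = 52 + 12 = 64 blocks
T8: |53| + |31| = 53 + 31 = 84 blocks
T9: |36| + |26| = 36 + 26 = 62 blocks
T10: |31| + |-38| = 31 + 38 = 69 blocks
T11: |-15| + |10| = 15 + 10 = 25 blocks
T12: |20| + |13| = 20 + 13 = 33 blocks
T13: |44| + |26| = 44 + 26 = 70 blocks
T14: |-28| + |9| = 28 + 9 = 37 blocks
Minimum: T4 at 17 blocks.

T4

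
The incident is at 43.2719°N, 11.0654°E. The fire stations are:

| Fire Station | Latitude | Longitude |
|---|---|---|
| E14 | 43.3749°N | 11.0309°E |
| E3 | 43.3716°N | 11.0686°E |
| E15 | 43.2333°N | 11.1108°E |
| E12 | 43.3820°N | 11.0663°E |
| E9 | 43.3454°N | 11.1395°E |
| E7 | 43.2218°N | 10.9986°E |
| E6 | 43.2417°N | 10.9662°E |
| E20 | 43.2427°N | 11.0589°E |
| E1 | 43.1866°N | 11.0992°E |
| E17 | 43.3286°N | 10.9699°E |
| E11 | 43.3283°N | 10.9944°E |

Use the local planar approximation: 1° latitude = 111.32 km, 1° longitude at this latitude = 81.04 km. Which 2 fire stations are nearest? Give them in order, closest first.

Distances from 43.2719°N, 11.0654°E:
E14: √((0.1030·111.32)² + (-0.0345·81.04)²) = √(131.468239 + 7.816945) = 11.8019 km
E3: √((0.0997·111.32)² + (0.0032·81.04)²) = √(123.179011 + 0.067251) = 11.1016 km
E15: √((-0.0386·111.32)² + (0.0454·81.04)²) = √(18.463796 + 13.536630) = 5.6569 km
E12: √((0.1101·111.32)² + (0.0009·81.04)²) = √(150.217674 + 0.005320) = 12.2565 km
E9: √((0.0735·111.32)² + (0.0741·81.04)²) = √(66.945451 + 36.060794) = 10.1492 km
E7: √((-0.0501·111.32)² + (-0.0668·81.04)²) = √(31.104401 + 29.305679) = 7.7724 km
E6: √((-0.0302·111.32)² + (-0.0992·81.04)²) = √(11.302130 + 64.628222) = 8.7138 km
E20: √((-0.0292·111.32)² + (-0.0065·81.04)²) = √(10.566036 + 0.277476) = 3.2929 km
E1: √((-0.0853·111.32)² + (0.0338·81.04)²) = √(90.166343 + 7.502954) = 9.8828 km
E17: √((0.0567·111.32)² + (-0.0955·81.04)²) = √(39.839375 + 59.897074) = 9.9868 km
E11: √((0.0564·111.32)² + (-0.0710·81.04)²) = √(39.418909 + 33.106675) = 8.5162 km
Sorted: E20 (3.2929 km) < E15 (5.6569 km) < E7 (7.7724 km) < E11 (8.5162 km) < …

E20, E15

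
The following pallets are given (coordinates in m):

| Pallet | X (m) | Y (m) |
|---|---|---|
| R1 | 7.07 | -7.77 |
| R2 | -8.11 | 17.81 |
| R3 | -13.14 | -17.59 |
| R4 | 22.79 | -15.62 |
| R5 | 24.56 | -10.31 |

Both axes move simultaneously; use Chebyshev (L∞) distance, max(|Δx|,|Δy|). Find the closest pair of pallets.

Pairwise distances:
R1–R2: 25.58 m
R1–R3: 20.21 m
R1–R4: 15.72 m
R1–R5: 17.49 m
R2–R3: 35.40 m
R2–R4: 33.43 m
R2–R5: 32.67 m
R3–R4: 35.93 m
R3–R5: 37.70 m
R4–R5: 5.31 m
Closest pair: R4–R5 at 5.31 m.

R4 and R5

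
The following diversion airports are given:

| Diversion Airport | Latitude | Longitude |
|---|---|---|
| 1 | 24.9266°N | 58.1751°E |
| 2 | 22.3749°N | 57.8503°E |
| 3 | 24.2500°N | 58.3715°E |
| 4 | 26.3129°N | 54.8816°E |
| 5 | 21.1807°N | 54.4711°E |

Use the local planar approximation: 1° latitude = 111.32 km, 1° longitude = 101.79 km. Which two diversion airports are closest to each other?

1 and 3

Pairwise distances:
1–2: √((-2.5517·111.32)² + (-0.3248·101.79)²) = √(80687.381644 + 1093.055641) = 285.9728 km
1–3: √((-0.6766·111.32)² + (0.1964·101.79)²) = √(5672.968632 + 399.662311) = 77.9271 km
1–4: √((1.3863·111.32)² + (-3.2935·101.79)²) = √(23815.562403 + 112389.454754) = 369.0596 km
1–5: √((-3.7459·111.32)² + (-3.7040·101.79)²) = √(173883.652433 + 142151.741550) = 562.1703 km
2–3: √((1.8751·111.32)² + (0.5212·101.79)²) = √(43570.772802 + 2814.615291) = 215.3727 km
2–4: √((3.9380·111.32)² + (-2.9687·101.79)²) = √(192175.411165 + 91315.153538) = 532.4383 km
2–5: √((-1.1942·111.32)² + (-3.3792·101.79)²) = √(17672.603305 + 118314.513359) = 368.7643 km
3–4: √((2.0629·111.32)² + (-3.4899·101.79)²) = √(52735.461024 + 126193.270042) = 422.9997 km
3–5: √((-3.0693·111.32)² + (-3.9004·101.79)²) = √(116741.447550 + 157626.242976) = 523.8012 km
4–5: √((-5.1322·111.32)² + (-0.4105·101.79)²) = √(326402.547743 + 1745.969093) = 572.8425 km
Closest pair: 1–3 at 77.9271 km.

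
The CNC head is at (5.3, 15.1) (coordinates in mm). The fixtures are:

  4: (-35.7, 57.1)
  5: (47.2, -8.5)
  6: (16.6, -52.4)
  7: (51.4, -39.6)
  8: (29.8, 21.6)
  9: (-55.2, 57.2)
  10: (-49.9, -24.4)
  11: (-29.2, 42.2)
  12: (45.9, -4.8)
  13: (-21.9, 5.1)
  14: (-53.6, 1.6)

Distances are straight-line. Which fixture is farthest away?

Distances from (5.3, 15.1):
4: √((-41.0)² + (42.0)²) = √(1681.000 + 1764.000) = 58.7 mm
5: √((41.9)² + (-23.6)²) = √(1755.610 + 556.960) = 48.1 mm
6: √((11.3)² + (-67.5)²) = √(127.690 + 4556.250) = 68.4 mm
7: √((46.1)² + (-54.7)²) = √(2125.210 + 2992.090) = 71.5 mm
8: √((24.5)² + (6.5)²) = √(600.250 + 42.250) = 25.3 mm
9: √((-60.5)² + (42.1)²) = √(3660.250 + 1772.410) = 73.7 mm
10: √((-55.2)² + (-39.5)²) = √(3047.040 + 1560.250) = 67.9 mm
11: √((-34.5)² + (27.1)²) = √(1190.250 + 734.410) = 43.9 mm
12: √((40.6)² + (-19.9)²) = √(1648.360 + 396.010) = 45.2 mm
13: √((-27.2)² + (-10.0)²) = √(739.840 + 100.000) = 29.0 mm
14: √((-58.9)² + (-13.5)²) = √(3469.210 + 182.250) = 60.4 mm
Maximum: 9 at 73.7 mm.

9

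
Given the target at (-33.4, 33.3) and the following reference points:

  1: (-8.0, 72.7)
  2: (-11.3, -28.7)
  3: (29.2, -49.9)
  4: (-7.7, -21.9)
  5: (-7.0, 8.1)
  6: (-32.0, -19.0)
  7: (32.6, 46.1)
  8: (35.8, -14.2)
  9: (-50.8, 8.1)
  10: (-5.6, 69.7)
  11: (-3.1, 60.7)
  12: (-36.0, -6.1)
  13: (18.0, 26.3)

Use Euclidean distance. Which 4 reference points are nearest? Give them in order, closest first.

9, 5, 12, 11

Distances from (-33.4, 33.3):
1: √((25.4)² + (39.4)²) = √(645.160 + 1552.360) = 46.9
2: √((22.1)² + (-62.0)²) = √(488.410 + 3844.000) = 65.8
3: √((62.6)² + (-83.2)²) = √(3918.760 + 6922.240) = 104.1
4: √((25.7)² + (-55.2)²) = √(660.490 + 3047.040) = 60.9
5: √((26.4)² + (-25.2)²) = √(696.960 + 635.040) = 36.5
6: √((1.4)² + (-52.3)²) = √(1.960 + 2735.290) = 52.3
7: √((66.0)² + (12.8)²) = √(4356.000 + 163.840) = 67.2
8: √((69.2)² + (-47.5)²) = √(4788.640 + 2256.250) = 83.9
9: √((-17.4)² + (-25.2)²) = √(302.760 + 635.040) = 30.6
10: √((27.8)² + (36.4)²) = √(772.840 + 1324.960) = 45.8
11: √((30.3)² + (27.4)²) = √(918.090 + 750.760) = 40.9
12: √((-2.6)² + (-39.4)²) = √(6.760 + 1552.360) = 39.5
13: √((51.4)² + (-7.0)²) = √(2641.960 + 49.000) = 51.9
Sorted: 9 (30.6) < 5 (36.5) < 12 (39.5) < 11 (40.9) < 10 (45.8) < 1 (46.9) < …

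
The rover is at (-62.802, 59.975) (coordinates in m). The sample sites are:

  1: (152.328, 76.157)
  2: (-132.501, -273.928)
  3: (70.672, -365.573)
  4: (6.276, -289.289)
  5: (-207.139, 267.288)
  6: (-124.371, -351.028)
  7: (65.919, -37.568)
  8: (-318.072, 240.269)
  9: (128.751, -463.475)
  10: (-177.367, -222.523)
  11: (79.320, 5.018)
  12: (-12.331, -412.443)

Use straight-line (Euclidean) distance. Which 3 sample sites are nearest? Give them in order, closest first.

11, 7, 1

Distances from (-62.802, 59.975):
1: 215.738 m
2: 341.100 m
3: 445.989 m
4: 356.030 m
5: 252.610 m
6: 415.589 m
7: 161.505 m
8: 312.520 m
9: 557.398 m
10: 304.845 m
11: 152.378 m
12: 475.106 m
Sorted: 11 (152.378 m) < 7 (161.505 m) < 1 (215.738 m) < 5 (252.610 m) < 10 (304.845 m) < …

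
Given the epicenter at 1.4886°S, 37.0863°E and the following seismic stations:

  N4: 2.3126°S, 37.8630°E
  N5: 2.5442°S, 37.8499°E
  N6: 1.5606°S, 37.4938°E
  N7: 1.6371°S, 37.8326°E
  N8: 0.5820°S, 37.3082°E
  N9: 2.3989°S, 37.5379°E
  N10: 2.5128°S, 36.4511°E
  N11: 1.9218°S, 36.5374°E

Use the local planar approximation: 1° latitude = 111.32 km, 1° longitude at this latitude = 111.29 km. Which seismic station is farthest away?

N5

Distances from 1.4886°S, 37.0863°E:
N4: √((-0.8240·111.32)² + (0.7767·111.29)²) = √(8413.967278 + 7471.690867) = 126.0383 km
N5: √((-1.0556·111.32)² + (0.7636·111.29)²) = √(13808.457208 + 7221.777839) = 145.0181 km
N6: √((-0.0720·111.32)² + (0.4075·111.29)²) = √(64.240866 + 2056.683723) = 46.0535 km
N7: √((-0.1485·111.32)² + (0.7463·111.29)²) = √(273.274622 + 6898.253787) = 84.6849 km
N8: √((0.9066·111.32)² + (0.2219·111.29)²) = √(10185.393797 + 609.855422) = 103.9002 km
N9: √((-0.9103·111.32)² + (0.4516·111.29)²) = √(10268.700346 + 2525.923255) = 113.1133 km
N10: √((-1.0242·111.32)² + (-0.6352·111.29)²) = √(12999.179426 + 4997.275165) = 134.1509 km
N11: √((-0.4332·111.32)² + (-0.5489·111.29)²) = √(2325.537201 + 3731.631465) = 77.8278 km
Maximum: N5 at 145.0181 km.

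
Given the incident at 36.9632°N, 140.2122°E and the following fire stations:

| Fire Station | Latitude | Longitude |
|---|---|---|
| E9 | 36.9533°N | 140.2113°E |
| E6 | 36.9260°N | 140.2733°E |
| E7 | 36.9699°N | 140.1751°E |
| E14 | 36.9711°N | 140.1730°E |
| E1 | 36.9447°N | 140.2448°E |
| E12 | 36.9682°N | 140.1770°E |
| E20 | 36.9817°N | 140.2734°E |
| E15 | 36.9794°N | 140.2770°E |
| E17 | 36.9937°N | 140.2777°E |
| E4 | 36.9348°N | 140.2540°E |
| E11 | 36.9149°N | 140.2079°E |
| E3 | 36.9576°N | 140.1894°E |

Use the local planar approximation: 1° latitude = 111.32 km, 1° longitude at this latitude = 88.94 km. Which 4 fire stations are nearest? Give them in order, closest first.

E9, E3, E12, E7

Distances from 36.9632°N, 140.2122°E:
E9: √((-0.0099·111.32)² + (-0.0009·88.94)²) = √(1.214554 + 0.006407) = 1.1050 km
E6: √((-0.0372·111.32)² + (0.0611·88.94)²) = √(17.148742 + 29.530899) = 6.8323 km
E7: √((0.0067·111.32)² + (-0.0371·88.94)²) = √(0.556283 + 10.887849) = 3.3829 km
E14: √((0.0079·111.32)² + (-0.0392·88.94)²) = √(0.773394 + 12.155320) = 3.5957 km
E1: √((-0.0185·111.32)² + (0.0326·88.94)²) = √(4.241211 + 8.406776) = 3.5564 km
E12: √((0.0050·111.32)² + (-0.0352·88.94)²) = √(0.309804 + 9.801207) = 3.1798 km
E20: √((0.0185·111.32)² + (0.0612·88.94)²) = √(4.241211 + 29.627642) = 5.8197 km
E15: √((0.0162·111.32)² + (0.0648·88.94)²) = √(3.252194 + 33.215765) = 6.0389 km
E17: √((0.0305·111.32)² + (0.0655·88.94)²) = √(11.527790 + 33.937266) = 6.7428 km
E4: √((-0.0284·111.32)² + (0.0418·88.94)²) = √(9.995006 + 13.821234) = 4.8802 km
E11: √((-0.0483·111.32)² + (-0.0043·88.94)²) = √(28.909505 + 0.146262) = 5.3903 km
E3: √((-0.0056·111.32)² + (-0.0228·88.94)²) = √(0.388618 + 4.112103) = 2.1215 km
Sorted: E9 (1.1050 km) < E3 (2.1215 km) < E12 (3.1798 km) < E7 (3.3829 km) < E1 (3.5564 km) < E14 (3.5957 km) < …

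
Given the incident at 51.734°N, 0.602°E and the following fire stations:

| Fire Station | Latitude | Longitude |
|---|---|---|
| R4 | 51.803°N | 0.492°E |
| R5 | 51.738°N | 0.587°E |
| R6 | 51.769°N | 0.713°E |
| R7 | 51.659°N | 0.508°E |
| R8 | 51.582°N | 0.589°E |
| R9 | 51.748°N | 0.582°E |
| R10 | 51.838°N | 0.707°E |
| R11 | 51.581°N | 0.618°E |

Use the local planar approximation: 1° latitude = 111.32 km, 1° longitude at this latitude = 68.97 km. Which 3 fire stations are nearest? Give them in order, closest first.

Distances from 51.734°N, 0.602°E:
R4: √((0.069·111.32)² + (-0.110·68.97)²) = √(58.99899 + 57.55802) = 10.796 km
R5: √((0.004·111.32)² + (-0.015·68.97)²) = √(0.19827 + 1.07029) = 1.126 km
R6: √((0.035·111.32)² + (0.111·68.97)²) = √(15.18037 + 58.60928) = 8.590 km
R7: √((-0.075·111.32)² + (-0.094·68.97)²) = √(69.70580 + 42.03162) = 10.571 km
R8: √((-0.152·111.32)² + (-0.013·68.97)²) = √(286.30806 + 0.80391) = 16.944 km
R9: √((0.014·111.32)² + (-0.020·68.97)²) = √(2.42886 + 1.90274) = 2.081 km
R10: √((0.104·111.32)² + (0.105·68.97)²) = √(134.03341 + 52.44439) = 13.656 km
R11: √((-0.153·111.32)² + (0.016·68.97)²) = √(290.08766 + 1.21776) = 17.068 km
Sorted: R5 (1.126 km) < R9 (2.081 km) < R6 (8.590 km) < R7 (10.571 km) < R4 (10.796 km) < …

R5, R9, R6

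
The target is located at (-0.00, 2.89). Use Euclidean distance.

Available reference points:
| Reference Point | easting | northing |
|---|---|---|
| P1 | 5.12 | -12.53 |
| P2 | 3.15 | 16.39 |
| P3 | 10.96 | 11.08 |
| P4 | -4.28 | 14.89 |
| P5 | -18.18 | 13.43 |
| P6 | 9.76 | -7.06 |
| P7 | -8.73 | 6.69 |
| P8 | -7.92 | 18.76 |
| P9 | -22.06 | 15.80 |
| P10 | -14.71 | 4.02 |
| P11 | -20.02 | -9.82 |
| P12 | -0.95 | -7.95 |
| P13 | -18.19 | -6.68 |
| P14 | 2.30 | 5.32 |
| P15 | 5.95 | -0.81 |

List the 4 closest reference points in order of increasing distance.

P14, P15, P7, P12

Distances from (-0.00, 2.89):
P1: 16.25
P2: 13.86
P3: 13.68
P4: 12.74
P5: 21.01
P6: 13.94
P7: 9.52
P8: 17.74
P9: 25.56
P10: 14.75
P11: 23.71
P12: 10.88
P13: 20.55
P14: 3.35
P15: 7.01
Sorted: P14 (3.35) < P15 (7.01) < P7 (9.52) < P12 (10.88) < P4 (12.74) < P3 (13.68) < …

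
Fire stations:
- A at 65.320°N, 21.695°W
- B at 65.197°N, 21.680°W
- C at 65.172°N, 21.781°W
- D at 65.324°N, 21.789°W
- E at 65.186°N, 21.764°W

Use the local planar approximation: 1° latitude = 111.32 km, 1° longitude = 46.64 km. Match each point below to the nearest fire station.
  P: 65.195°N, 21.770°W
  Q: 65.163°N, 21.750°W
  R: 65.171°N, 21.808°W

P at 65.195°N, 21.770°W:
  A: √((0.125·111.32)² + (0.075·46.64)²) = √(193.62722 + 12.23600) = 14.348 km
  B: √((0.002·111.32)² + (0.090·46.64)²) = √(0.04957 + 17.61985) = 4.204 km
  C: √((-0.023·111.32)² + (-0.011·46.64)²) = √(6.55544 + 0.26321) = 2.611 km
  D: √((0.129·111.32)² + (-0.019·46.64)²) = √(206.21764 + 0.78528) = 14.388 km
  E: √((-0.009·111.32)² + (0.006·46.64)²) = √(1.00376 + 0.07831) = 1.040 km
  → nearest: E (1.040 km)
Q at 65.163°N, 21.750°W:
  A: √((0.157·111.32)² + (0.055·46.64)²) = √(305.45392 + 6.58025) = 17.664 km
  B: √((0.034·111.32)² + (0.070·46.64)²) = √(14.32532 + 10.65892) = 4.998 km
  C: √((0.009·111.32)² + (-0.031·46.64)²) = √(1.00376 + 2.09045) = 1.759 km
  D: √((0.161·111.32)² + (-0.039·46.64)²) = √(321.21672 + 3.30862) = 18.015 km
  E: √((0.023·111.32)² + (-0.014·46.64)²) = √(6.55544 + 0.42636) = 2.642 km
  → nearest: C (1.759 km)
R at 65.171°N, 21.808°W:
  A: √((0.149·111.32)² + (0.113·46.64)²) = √(275.11795 + 27.77627) = 17.404 km
  B: √((0.026·111.32)² + (0.128·46.64)²) = √(8.37709 + 35.63994) = 6.635 km
  C: √((0.001·111.32)² + (0.027·46.64)²) = √(0.01239 + 1.58579) = 1.264 km
  D: √((0.153·111.32)² + (0.019·46.64)²) = √(290.08766 + 0.78528) = 17.055 km
  E: √((0.015·111.32)² + (0.044·46.64)²) = √(2.78823 + 4.21136) = 2.646 km
  → nearest: C (1.264 km)

P→E; Q→C; R→C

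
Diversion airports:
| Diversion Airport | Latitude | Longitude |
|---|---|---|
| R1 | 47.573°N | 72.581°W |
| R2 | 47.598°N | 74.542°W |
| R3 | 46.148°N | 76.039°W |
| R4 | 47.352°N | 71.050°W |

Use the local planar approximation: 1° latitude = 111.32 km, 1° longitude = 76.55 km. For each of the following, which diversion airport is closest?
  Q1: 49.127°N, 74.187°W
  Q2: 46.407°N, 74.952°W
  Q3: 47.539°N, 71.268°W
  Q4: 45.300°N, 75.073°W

Q1 at 49.127°N, 74.187°W:
  R1: 212.226 km
  R2: 172.364 km
  R3: 360.655 km
  R4: 310.981 km
  → nearest: R2 (172.364 km)
Q2 at 46.407°N, 74.952°W:
  R1: 223.137 km
  R2: 136.246 km
  R3: 88.063 km
  R4: 316.681 km
  → nearest: R3 (88.063 km)
Q3 at 47.539°N, 71.268°W:
  R1: 100.581 km
  R2: 250.711 km
  R3: 396.690 km
  R4: 26.680 km
  → nearest: R4 (26.680 km)
Q4 at 45.300°N, 75.073°W:
  R1: 316.883 km
  R2: 259.023 km
  R3: 119.914 km
  R4: 383.431 km
  → nearest: R3 (119.914 km)

Q1→R2; Q2→R3; Q3→R4; Q4→R3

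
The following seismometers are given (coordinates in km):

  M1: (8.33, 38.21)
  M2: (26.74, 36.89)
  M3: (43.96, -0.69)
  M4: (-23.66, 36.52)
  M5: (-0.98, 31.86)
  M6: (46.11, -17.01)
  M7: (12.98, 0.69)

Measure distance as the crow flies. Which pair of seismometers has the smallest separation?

Pairwise distances:
M1–M2: √((18.41)² + (-1.32)²) = √(338.9281 + 1.7424) = 18.46 km
M1–M3: √((35.63)² + (-38.90)²) = √(1269.4969 + 1513.2100) = 52.75 km
M1–M4: √((-31.99)² + (-1.69)²) = √(1023.3601 + 2.8561) = 32.03 km
M1–M5: √((-9.31)² + (-6.35)²) = √(86.6761 + 40.3225) = 11.27 km
M1–M6: √((37.78)² + (-55.22)²) = √(1427.3284 + 3049.2484) = 66.91 km
M1–M7: √((4.65)² + (-37.52)²) = √(21.6225 + 1407.7504) = 37.81 km
M2–M3: √((17.22)² + (-37.58)²) = √(296.5284 + 1412.2564) = 41.34 km
M2–M4: √((-50.40)² + (-0.37)²) = √(2540.1600 + 0.1369) = 50.40 km
M2–M5: √((-27.72)² + (-5.03)²) = √(768.3984 + 25.3009) = 28.17 km
M2–M6: √((19.37)² + (-53.90)²) = √(375.1969 + 2905.2100) = 57.27 km
M2–M7: √((-13.76)² + (-36.20)²) = √(189.3376 + 1310.4400) = 38.73 km
M3–M4: √((-67.62)² + (37.21)²) = √(4572.4644 + 1384.5841) = 77.18 km
M3–M5: √((-44.94)² + (32.55)²) = √(2019.6036 + 1059.5025) = 55.49 km
M3–M6: √((2.15)² + (-16.32)²) = √(4.6225 + 266.3424) = 16.46 km
M3–M7: √((-30.98)² + (1.38)²) = √(959.7604 + 1.9044) = 31.01 km
M4–M5: √((22.68)² + (-4.66)²) = √(514.3824 + 21.7156) = 23.15 km
M4–M6: √((69.77)² + (-53.53)²) = √(4867.8529 + 2865.4609) = 87.94 km
M4–M7: √((36.64)² + (-35.83)²) = √(1342.4896 + 1283.7889) = 51.25 km
M5–M6: √((47.09)² + (-48.87)²) = √(2217.4681 + 2388.2769) = 67.87 km
M5–M7: √((13.96)² + (-31.17)²) = √(194.8816 + 971.5689) = 34.15 km
M6–M7: √((-33.13)² + (17.70)²) = √(1097.5969 + 313.2900) = 37.56 km
Closest pair: M1–M5 at 11.27 km.

M1 and M5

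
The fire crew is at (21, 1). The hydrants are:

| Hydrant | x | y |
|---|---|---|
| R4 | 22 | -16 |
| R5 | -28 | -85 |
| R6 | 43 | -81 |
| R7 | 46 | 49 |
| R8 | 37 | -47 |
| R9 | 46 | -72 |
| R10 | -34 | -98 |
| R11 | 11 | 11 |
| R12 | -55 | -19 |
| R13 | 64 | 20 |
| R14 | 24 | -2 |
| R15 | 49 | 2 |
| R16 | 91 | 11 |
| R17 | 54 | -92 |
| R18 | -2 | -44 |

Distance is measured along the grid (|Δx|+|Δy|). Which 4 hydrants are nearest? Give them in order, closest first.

Distances from (21, 1):
R4: 18
R5: 135
R6: 104
R7: 73
R8: 64
R9: 98
R10: 154
R11: 20
R12: 96
R13: 62
R14: 6
R15: 29
R16: 80
R17: 126
R18: 68
Sorted: R14 (6) < R4 (18) < R11 (20) < R15 (29) < R13 (62) < R8 (64) < …

R14, R4, R11, R15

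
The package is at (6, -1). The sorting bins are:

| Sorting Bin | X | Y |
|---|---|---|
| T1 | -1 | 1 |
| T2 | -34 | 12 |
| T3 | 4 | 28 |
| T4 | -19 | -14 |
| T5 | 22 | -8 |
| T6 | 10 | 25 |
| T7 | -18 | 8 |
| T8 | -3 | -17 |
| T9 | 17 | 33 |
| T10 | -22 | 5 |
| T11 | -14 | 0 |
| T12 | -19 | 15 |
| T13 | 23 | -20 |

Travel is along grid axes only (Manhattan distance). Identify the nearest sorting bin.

Distances from (6, -1):
T1: 9
T2: 53
T3: 31
T4: 38
T5: 23
T6: 30
T7: 33
T8: 25
T9: 45
T10: 34
T11: 21
T12: 41
T13: 36
Minimum: T1 at 9.

T1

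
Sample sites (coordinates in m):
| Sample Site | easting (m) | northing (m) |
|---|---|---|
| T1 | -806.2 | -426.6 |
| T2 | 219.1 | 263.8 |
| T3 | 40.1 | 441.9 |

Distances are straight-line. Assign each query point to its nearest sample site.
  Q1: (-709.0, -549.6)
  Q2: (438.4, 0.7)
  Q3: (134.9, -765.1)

Q1 at (-709.0, -549.6):
  T1: 156.8 m
  T2: 1234.1 m
  T3: 1242.7 m
  → nearest: T1 (156.8 m)
Q2 at (438.4, 0.7):
  T1: 1315.9 m
  T2: 342.5 m
  T3: 594.4 m
  → nearest: T2 (342.5 m)
Q3 at (134.9, -765.1):
  T1: 1000.1 m
  T2: 1032.3 m
  T3: 1210.7 m
  → nearest: T1 (1000.1 m)

Q1→T1; Q2→T2; Q3→T1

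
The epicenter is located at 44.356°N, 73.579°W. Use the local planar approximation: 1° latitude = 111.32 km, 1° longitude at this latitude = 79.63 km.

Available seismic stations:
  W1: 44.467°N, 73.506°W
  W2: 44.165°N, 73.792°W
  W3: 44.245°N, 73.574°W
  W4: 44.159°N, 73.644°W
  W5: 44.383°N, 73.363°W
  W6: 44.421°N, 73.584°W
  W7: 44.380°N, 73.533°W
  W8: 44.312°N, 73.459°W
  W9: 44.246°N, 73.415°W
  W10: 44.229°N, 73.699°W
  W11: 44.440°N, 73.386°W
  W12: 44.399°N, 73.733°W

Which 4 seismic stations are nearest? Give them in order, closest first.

Distances from 44.356°N, 73.579°W:
W1: 13.656 km
W2: 27.199 km
W3: 12.363 km
W4: 22.533 km
W5: 17.461 km
W6: 7.247 km
W7: 4.534 km
W8: 10.738 km
W9: 17.902 km
W10: 17.064 km
W11: 17.990 km
W12: 13.164 km
Sorted: W7 (4.534 km) < W6 (7.247 km) < W8 (10.738 km) < W3 (12.363 km) < W12 (13.164 km) < W1 (13.656 km) < …

W7, W6, W8, W3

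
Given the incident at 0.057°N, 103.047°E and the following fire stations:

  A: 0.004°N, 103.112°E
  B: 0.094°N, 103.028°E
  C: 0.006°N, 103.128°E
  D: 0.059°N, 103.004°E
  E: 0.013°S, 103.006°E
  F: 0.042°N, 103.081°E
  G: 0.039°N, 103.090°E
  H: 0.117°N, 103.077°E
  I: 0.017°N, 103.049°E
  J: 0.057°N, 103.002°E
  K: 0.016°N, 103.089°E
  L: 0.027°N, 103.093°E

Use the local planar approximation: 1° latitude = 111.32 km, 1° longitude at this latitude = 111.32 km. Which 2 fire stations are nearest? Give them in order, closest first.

F, I

Distances from 0.057°N, 103.047°E:
A: √((-0.053·111.32)² + (0.065·111.32)²) = √(34.80953 + 52.35680) = 9.336 km
B: √((0.037·111.32)² + (-0.019·111.32)²) = √(16.96484 + 4.47356) = 4.630 km
C: √((-0.051·111.32)² + (0.081·111.32)²) = √(32.23196 + 81.30485) = 10.655 km
D: √((0.002·111.32)² + (-0.043·111.32)²) = √(0.04957 + 22.91307) = 4.792 km
E: √((-0.070·111.32)² + (-0.041·111.32)²) = √(60.72150 + 20.83119) = 9.031 km
F: √((-0.015·111.32)² + (0.034·111.32)²) = √(2.78823 + 14.32532) = 4.137 km
G: √((-0.018·111.32)² + (0.043·111.32)²) = √(4.01505 + 22.91307) = 5.189 km
H: √((0.060·111.32)² + (0.030·111.32)²) = √(44.61171 + 11.15293) = 7.468 km
I: √((-0.040·111.32)² + (0.002·111.32)²) = √(19.82743 + 0.04957) = 4.458 km
J: √((0.000·111.32)² + (-0.045·111.32)²) = √(0.00000 + 25.09409) = 5.009 km
K: √((-0.041·111.32)² + (0.042·111.32)²) = √(20.83119 + 21.85974) = 6.534 km
L: √((-0.030·111.32)² + (0.046·111.32)²) = √(11.15293 + 26.22177) = 6.113 km
Sorted: F (4.137 km) < I (4.458 km) < B (4.630 km) < D (4.792 km) < …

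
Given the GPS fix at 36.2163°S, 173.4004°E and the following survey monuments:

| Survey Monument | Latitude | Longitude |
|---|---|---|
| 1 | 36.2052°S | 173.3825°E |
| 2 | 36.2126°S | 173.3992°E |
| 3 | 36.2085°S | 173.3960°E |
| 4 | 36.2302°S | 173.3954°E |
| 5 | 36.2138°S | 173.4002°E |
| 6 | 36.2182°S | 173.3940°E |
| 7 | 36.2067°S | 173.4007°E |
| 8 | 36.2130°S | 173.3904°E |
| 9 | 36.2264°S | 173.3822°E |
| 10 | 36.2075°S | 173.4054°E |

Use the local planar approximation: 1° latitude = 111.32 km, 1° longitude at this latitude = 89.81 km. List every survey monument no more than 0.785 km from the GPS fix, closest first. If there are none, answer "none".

Distances from 36.2163°S, 173.4004°E:
1: 2.0276 km
2: 0.4258 km
3: 0.9540 km
4: 1.6112 km
5: 0.2789 km
6: 0.6125 km
7: 1.0690 km
8: 0.9703 km
9: 1.9839 km
10: 1.0776 km
Threshold 0.785 km: 5 (0.2789 km), 2 (0.4258 km), 6 (0.6125 km) are within range.

5, 2, 6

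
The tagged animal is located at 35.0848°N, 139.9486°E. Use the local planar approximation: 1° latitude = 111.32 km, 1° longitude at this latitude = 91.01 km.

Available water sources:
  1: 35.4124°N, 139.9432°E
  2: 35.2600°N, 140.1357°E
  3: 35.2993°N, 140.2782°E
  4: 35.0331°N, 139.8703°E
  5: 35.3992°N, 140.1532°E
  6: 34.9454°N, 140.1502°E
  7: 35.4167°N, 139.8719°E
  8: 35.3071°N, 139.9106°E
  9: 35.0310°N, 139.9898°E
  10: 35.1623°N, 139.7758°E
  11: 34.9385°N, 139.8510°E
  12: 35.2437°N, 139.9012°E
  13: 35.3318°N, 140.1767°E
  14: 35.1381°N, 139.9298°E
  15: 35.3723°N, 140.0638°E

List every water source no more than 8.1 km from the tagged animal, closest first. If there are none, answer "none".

14, 9

Distances from 35.0848°N, 139.9486°E:
1: √((0.3276·111.32)² + (-0.0054·91.01)²) = √(1329.946533 + 0.241527) = 36.4717 km
2: √((0.1752·111.32)² + (0.1871·91.01)²) = √(380.377307 + 289.951796) = 25.8907 km
3: √((0.2145·111.32)² + (0.3296·91.01)²) = √(570.165570 + 899.813770) = 38.3403 km
4: √((-0.0517·111.32)² + (-0.0783·91.01)²) = √(33.122833 + 50.781059) = 9.1599 km
5: √((0.3144·111.32)² + (0.2046·91.01)²) = √(1224.930561 + 346.728457) = 39.6442 km
6: √((-0.1394·111.32)² + (0.2016·91.01)²) = √(240.808572 + 336.635013) = 24.0301 km
7: √((0.3319·111.32)² + (-0.0767·91.01)²) = √(1365.088790 + 48.726920) = 37.6007 km
8: √((0.2223·111.32)² + (-0.0380·91.01)²) = √(612.386095 + 11.960392) = 24.9869 km
9: √((-0.0538·111.32)² + (0.0412·91.01)²) = √(35.868313 + 14.059590) = 7.0660 km
10: √((0.0775·111.32)² + (-0.1728·91.01)²) = √(74.430305 + 247.323683) = 17.9375 km
11: √((-0.1463·111.32)² + (-0.0976·91.01)²) = √(265.237574 + 78.900156) = 18.5509 km
12: √((0.1589·111.32)² + (-0.0474·91.01)²) = √(312.891806 + 18.609509) = 18.2072 km
13: √((0.2470·111.32)² + (0.2281·91.01)²) = √(756.032216 + 430.951900) = 34.4526 km
14: √((0.0533·111.32)² + (-0.0188·91.01)²) = √(35.204713 + 2.927480) = 6.1751 km
15: √((0.2875·111.32)² + (0.1152·91.01)²) = √(1024.288020 + 109.921637) = 33.6780 km
Threshold 8.1 km: 14 (6.1751 km), 9 (7.0660 km) are within range.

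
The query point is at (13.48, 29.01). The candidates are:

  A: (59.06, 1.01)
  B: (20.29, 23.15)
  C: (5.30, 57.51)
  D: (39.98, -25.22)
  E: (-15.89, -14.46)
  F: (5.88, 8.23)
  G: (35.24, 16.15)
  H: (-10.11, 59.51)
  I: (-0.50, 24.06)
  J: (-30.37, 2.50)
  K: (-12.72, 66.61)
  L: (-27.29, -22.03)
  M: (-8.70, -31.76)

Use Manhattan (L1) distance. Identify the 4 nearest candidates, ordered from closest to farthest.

Distances from (13.48, 29.01):
A: |45.58| + |-28.00| = 45.58 + 28.00 = 73.58
B: |6.81| + |-5.86| = 6.81 + 5.86 = 12.67
C: |-8.18| + |28.50| = 8.18 + 28.50 = 36.68
D: |26.50| + |-54.23| = 26.50 + 54.23 = 80.73
E: |-29.37| + |-43.47| = 29.37 + 43.47 = 72.84
F: |-7.60| + |-20.78| = 7.60 + 20.78 = 28.38
G: |21.76| + |-12.86| = 21.76 + 12.86 = 34.62
H: |-23.59| + |30.50| = 23.59 + 30.50 = 54.09
I: |-13.98| + |-4.95| = 13.98 + 4.95 = 18.93
J: |-43.85| + |-26.51| = 43.85 + 26.51 = 70.36
K: |-26.20| + |37.60| = 26.20 + 37.60 = 63.80
L: |-40.77| + |-51.04| = 40.77 + 51.04 = 91.81
M: |-22.18| + |-60.77| = 22.18 + 60.77 = 82.95
Sorted: B (12.67) < I (18.93) < F (28.38) < G (34.62) < C (36.68) < H (54.09) < …

B, I, F, G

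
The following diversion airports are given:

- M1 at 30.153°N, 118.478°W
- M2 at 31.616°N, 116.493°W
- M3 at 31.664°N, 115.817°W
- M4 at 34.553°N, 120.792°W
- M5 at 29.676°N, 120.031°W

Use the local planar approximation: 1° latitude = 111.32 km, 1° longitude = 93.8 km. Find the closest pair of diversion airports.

Pairwise distances:
M1–M2: √((1.463·111.32)² + (1.985·93.8)²) = √(26523.75744 + 34667.83325) = 247.369 km
M1–M3: √((1.511·111.32)² + (2.661·93.8)²) = √(28292.76055 + 62301.05856) = 300.988 km
M1–M4: √((4.400·111.32)² + (-2.314·93.8)²) = √(239911.87686 + 47112.09163) = 535.746 km
M1–M5: √((-0.477·111.32)² + (-1.553·93.8)²) = √(2819.57177 + 21220.15678) = 155.048 km
M2–M3: √((0.048·111.32)² + (0.676·93.8)²) = √(28.55150 + 4020.67592) = 63.634 km
M2–M4: √((2.937·111.32)² + (-4.299·93.8)²) = √(106894.23619 + 162607.49781) = 519.136 km
M2–M5: √((-1.940·111.32)² + (-3.538·93.8)²) = √(46639.06714 + 110133.97999) = 395.946 km
M3–M4: √((2.889·111.32)² + (-4.975·93.8)²) = √(103428.79835 + 217766.88903) = 566.741 km
M3–M5: √((-1.988·111.32)² + (-4.214·93.8)²) = √(48975.53123 + 156240.90264) = 453.008 km
M4–M5: √((-4.877·111.32)² + (0.761·93.8)²) = √(294748.70557 + 5095.36137) = 547.580 km
Closest pair: M2–M3 at 63.634 km.

M2 and M3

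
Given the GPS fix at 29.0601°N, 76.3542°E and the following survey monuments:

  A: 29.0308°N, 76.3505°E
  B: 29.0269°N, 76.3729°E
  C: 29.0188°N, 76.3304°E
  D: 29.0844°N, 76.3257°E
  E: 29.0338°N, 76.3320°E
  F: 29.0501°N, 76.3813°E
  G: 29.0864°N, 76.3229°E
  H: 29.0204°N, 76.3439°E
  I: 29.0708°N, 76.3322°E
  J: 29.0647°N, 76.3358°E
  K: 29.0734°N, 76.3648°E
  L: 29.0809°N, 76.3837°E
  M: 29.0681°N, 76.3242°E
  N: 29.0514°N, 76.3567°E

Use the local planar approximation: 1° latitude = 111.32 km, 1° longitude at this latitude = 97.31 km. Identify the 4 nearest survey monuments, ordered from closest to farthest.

Distances from 29.0601°N, 76.3542°E:
A: √((-0.0293·111.32)² + (-0.0037·97.31)²) = √(10.638530 + 0.129634) = 3.2815 km
B: √((-0.0332·111.32)² + (0.0187·97.31)²) = √(13.659115 + 3.311297) = 4.1195 km
C: √((-0.0413·111.32)² + (-0.0238·97.31)²) = √(21.137153 + 5.363754) = 5.1479 km
D: √((0.0243·111.32)² + (-0.0285·97.31)²) = √(7.317436 + 7.691387) = 3.8741 km
E: √((-0.0263·111.32)² + (-0.0222·97.31)²) = √(8.571521 + 4.666818) = 3.6385 km
F: √((-0.0100·111.32)² + (0.0271·97.31)²) = √(1.239214 + 6.954302) = 2.8624 km
G: √((0.0263·111.32)² + (-0.0313·97.31)²) = √(8.571521 + 9.276916) = 4.2247 km
H: √((-0.0397·111.32)² + (-0.0103·97.31)²) = √(19.531132 + 1.004591) = 4.5316 km
I: √((0.0107·111.32)² + (-0.0220·97.31)²) = √(1.418776 + 4.583110) = 2.4499 km
J: √((0.0046·111.32)² + (-0.0184·97.31)²) = √(0.262218 + 3.205905) = 1.8623 km
K: √((0.0133·111.32)² + (0.0106·97.31)²) = √(2.192046 + 1.063963) = 1.8044 km
L: √((0.0208·111.32)² + (0.0295·97.31)²) = √(5.361336 + 8.240603) = 3.6881 km
M: √((0.0080·111.32)² + (-0.0300·97.31)²) = √(0.793097 + 8.522312) = 3.0521 km
N: √((-0.0087·111.32)² + (0.0025·97.31)²) = √(0.937961 + 0.059183) = 0.9986 km
Sorted: N (0.9986 km) < K (1.8044 km) < J (1.8623 km) < I (2.4499 km) < F (2.8624 km) < M (3.0521 km) < …

N, K, J, I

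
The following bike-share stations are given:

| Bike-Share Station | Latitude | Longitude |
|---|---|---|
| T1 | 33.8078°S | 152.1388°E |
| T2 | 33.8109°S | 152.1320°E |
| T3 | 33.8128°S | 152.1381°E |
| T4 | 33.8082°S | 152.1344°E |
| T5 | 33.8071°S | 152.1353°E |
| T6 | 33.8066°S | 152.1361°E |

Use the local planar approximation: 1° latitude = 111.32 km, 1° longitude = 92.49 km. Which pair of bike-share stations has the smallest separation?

Pairwise distances:
T1–T2: √((-0.0031·111.32)² + (-0.0068·92.49)²) = √(0.119088 + 0.395555) = 0.7174 km
T1–T3: √((-0.0050·111.32)² + (-0.0007·92.49)²) = √(0.309804 + 0.004192) = 0.5604 km
T1–T4: √((-0.0004·111.32)² + (-0.0044·92.49)²) = √(0.001983 + 0.165613) = 0.4094 km
T1–T5: √((0.0007·111.32)² + (-0.0035·92.49)²) = √(0.006072 + 0.104791) = 0.3330 km
T1–T6: √((0.0012·111.32)² + (-0.0027·92.49)²) = √(0.017845 + 0.062362) = 0.2832 km
T2–T3: √((-0.0019·111.32)² + (0.0061·92.49)²) = √(0.044736 + 0.318309) = 0.6025 km
T2–T4: √((0.0027·111.32)² + (0.0024·92.49)²) = √(0.090339 + 0.049273) = 0.3736 km
T2–T5: √((0.0038·111.32)² + (0.0033·92.49)²) = √(0.178943 + 0.093157) = 0.5216 km
T2–T6: √((0.0043·111.32)² + (0.0041·92.49)²) = √(0.229131 + 0.143799) = 0.6107 km
T3–T4: √((0.0046·111.32)² + (-0.0037·92.49)²) = √(0.262218 + 0.117110) = 0.6159 km
T3–T5: √((0.0057·111.32)² + (-0.0028·92.49)²) = √(0.402621 + 0.067066) = 0.6853 km
T3–T6: √((0.0062·111.32)² + (-0.0020·92.49)²) = √(0.476354 + 0.034218) = 0.7145 km
T4–T5: √((0.0011·111.32)² + (0.0009·92.49)²) = √(0.014994 + 0.006929) = 0.1481 km
T4–T6: √((0.0016·111.32)² + (0.0017·92.49)²) = √(0.031724 + 0.024722) = 0.2376 km
T5–T6: √((0.0005·111.32)² + (0.0008·92.49)²) = √(0.003098 + 0.005475) = 0.0926 km
Closest pair: T5–T6 at 0.0926 km.

T5 and T6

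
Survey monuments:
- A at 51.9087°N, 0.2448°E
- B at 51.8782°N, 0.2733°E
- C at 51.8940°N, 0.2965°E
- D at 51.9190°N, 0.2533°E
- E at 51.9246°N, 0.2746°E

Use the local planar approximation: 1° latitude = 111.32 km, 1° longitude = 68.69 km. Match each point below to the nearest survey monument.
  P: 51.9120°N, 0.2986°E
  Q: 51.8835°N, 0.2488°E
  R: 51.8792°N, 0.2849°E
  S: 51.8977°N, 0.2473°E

P→C; Q→B; R→B; S→A

P at 51.9120°N, 0.2986°E:
  A: 3.7137 km
  B: 4.1446 km
  C: 2.0089 km
  D: 3.2077 km
  E: 2.1645 km
  → nearest: C (2.0089 km)
Q at 51.8835°N, 0.2488°E:
  A: 2.8187 km
  B: 1.7833 km
  C: 3.4788 km
  D: 3.9639 km
  E: 4.9065 km
  → nearest: B (1.7833 km)
R at 51.8792°N, 0.2849°E:
  A: 4.2862 km
  B: 0.8045 km
  C: 1.8301 km
  D: 4.9337 km
  E: 5.1032 km
  → nearest: B (0.8045 km)
S at 51.8977°N, 0.2473°E:
  A: 1.2365 km
  B: 2.8110 km
  C: 3.4046 km
  D: 2.4067 km
  E: 3.5332 km
  → nearest: A (1.2365 km)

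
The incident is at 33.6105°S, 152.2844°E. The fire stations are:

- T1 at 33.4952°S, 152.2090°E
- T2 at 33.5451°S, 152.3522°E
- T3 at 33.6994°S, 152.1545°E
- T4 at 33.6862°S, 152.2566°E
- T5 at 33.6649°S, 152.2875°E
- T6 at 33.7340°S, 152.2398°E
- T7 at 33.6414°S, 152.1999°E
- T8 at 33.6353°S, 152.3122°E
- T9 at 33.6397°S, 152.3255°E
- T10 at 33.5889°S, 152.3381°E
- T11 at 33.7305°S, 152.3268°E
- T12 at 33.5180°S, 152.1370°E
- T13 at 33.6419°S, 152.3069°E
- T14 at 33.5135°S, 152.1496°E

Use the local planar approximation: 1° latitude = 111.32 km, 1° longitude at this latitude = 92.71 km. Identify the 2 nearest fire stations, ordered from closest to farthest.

Distances from 33.6105°S, 152.2844°E:
T1: 14.6153 km
T2: 9.6184 km
T3: 15.5876 km
T4: 8.8122 km
T5: 6.0626 km
T6: 14.3564 km
T7: 8.5559 km
T8: 3.7768 km
T9: 5.0085 km
T10: 5.5288 km
T11: 13.9248 km
T12: 17.1107 km
T13: 4.0706 km
T14: 16.5161 km
Sorted: T8 (3.7768 km) < T13 (4.0706 km) < T9 (5.0085 km) < T10 (5.5288 km) < …

T8, T13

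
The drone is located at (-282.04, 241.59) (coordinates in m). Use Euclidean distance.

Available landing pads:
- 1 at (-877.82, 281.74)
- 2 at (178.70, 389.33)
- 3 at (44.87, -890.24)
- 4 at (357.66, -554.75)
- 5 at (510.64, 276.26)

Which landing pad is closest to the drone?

Distances from (-282.04, 241.59):
1: 597.13 m
2: 483.85 m
3: 1178.10 m
4: 1021.46 m
5: 793.44 m
Minimum: 2 at 483.85 m.

2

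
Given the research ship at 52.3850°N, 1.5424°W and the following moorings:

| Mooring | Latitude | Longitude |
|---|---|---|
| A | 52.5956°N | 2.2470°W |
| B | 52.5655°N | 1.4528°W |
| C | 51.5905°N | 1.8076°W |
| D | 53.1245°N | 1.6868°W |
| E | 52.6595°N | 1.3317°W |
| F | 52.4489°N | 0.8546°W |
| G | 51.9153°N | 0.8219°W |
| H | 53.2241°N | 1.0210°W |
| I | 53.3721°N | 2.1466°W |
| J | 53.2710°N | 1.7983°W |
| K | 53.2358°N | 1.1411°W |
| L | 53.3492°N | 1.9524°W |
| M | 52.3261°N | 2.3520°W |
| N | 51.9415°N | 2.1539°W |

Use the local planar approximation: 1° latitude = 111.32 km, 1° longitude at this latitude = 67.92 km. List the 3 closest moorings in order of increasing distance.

Distances from 52.3850°N, 1.5424°W:
A: √((0.2106·111.32)² + (-0.7046·67.92)²) = √(549.620761 + 2290.238084) = 53.2903 km
B: √((0.1805·111.32)² + (0.0896·67.92)²) = √(403.739097 + 37.034917) = 20.9946 km
C: √((-0.7945·111.32)² + (-0.2652·67.92)²) = √(7822.295145 + 324.445977) = 90.2593 km
D: √((0.7395·111.32)² + (-0.1444·67.92)²) = √(6776.770091 + 96.189959) = 82.9033 km
E: √((0.2745·111.32)² + (0.2107·67.92)²) = √(933.751028 + 204.797394) = 33.7424 km
F: √((0.0639·111.32)² + (0.6878·67.92)²) = √(50.599720 + 2182.326355) = 47.2538 km
G: √((-0.4697·111.32)² + (0.7205·67.92)²) = √(2733.930787 + 2394.767330) = 71.6149 km
H: √((0.8391·111.32)² + (0.5214·67.92)²) = √(8725.168796 + 1254.115132) = 99.8964 km
I: √((0.9871·111.32)² + (-0.6042·67.92)²) = √(12074.487302 + 1684.057037) = 117.2968 km
J: √((0.8860·111.32)² + (-0.2559·67.92)²) = √(9727.782215 + 302.089706) = 100.1492 km
K: √((0.8508·111.32)² + (0.4013·67.92)²) = √(8970.184129 + 742.905672) = 98.5550 km
L: √((0.9642·111.32)² + (-0.4100·67.92)²) = √(11520.747270 + 775.466548) = 110.8883 km
M: √((-0.0589·111.32)² + (-0.8096·67.92)²) = √(42.990944 + 3023.683663) = 55.3776 km
N: √((-0.4435·111.32)² + (-0.6115·67.92)²) = √(2437.438371 + 1724.996734) = 64.5169 km
Sorted: B (20.9946 km) < E (33.7424 km) < F (47.2538 km) < A (53.2903 km) < M (55.3776 km) < …

B, E, F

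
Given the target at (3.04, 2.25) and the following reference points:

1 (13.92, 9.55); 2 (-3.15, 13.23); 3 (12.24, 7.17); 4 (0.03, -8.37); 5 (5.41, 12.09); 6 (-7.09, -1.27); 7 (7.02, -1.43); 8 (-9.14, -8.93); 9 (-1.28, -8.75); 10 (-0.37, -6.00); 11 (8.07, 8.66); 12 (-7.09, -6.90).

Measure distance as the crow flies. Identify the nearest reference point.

Distances from (3.04, 2.25):
1: 13.10
2: 12.60
3: 10.43
4: 11.04
5: 10.12
6: 10.72
7: 5.42
8: 16.53
9: 11.82
10: 8.93
11: 8.15
12: 13.65
Minimum: 7 at 5.42.

7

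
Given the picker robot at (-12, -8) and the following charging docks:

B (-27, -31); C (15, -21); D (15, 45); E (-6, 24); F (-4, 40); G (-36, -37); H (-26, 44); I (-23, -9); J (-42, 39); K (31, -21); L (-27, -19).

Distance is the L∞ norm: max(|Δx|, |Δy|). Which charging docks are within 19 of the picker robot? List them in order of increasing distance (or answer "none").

I, L

Distances from (-12, -8):
B: 23
C: 27
D: 53
E: 32
F: 48
G: 29
H: 52
I: 11
J: 47
K: 43
L: 15
Threshold 19: I (11), L (15) are within range.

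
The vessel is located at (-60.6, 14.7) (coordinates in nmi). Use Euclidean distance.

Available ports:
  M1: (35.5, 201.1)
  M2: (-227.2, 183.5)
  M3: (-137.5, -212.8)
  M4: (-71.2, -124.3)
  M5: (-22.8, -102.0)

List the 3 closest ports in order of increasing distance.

Distances from (-60.6, 14.7):
M1: √((96.1)² + (186.4)²) = √(9235.210 + 34744.960) = 209.7 nmi
M2: √((-166.6)² + (168.8)²) = √(27755.560 + 28493.440) = 237.2 nmi
M3: √((-76.9)² + (-227.5)²) = √(5913.610 + 51756.250) = 240.1 nmi
M4: √((-10.6)² + (-139.0)²) = √(112.360 + 19321.000) = 139.4 nmi
M5: √((37.8)² + (-116.7)²) = √(1428.840 + 13618.890) = 122.7 nmi
Sorted: M5 (122.7 nmi) < M4 (139.4 nmi) < M1 (209.7 nmi) < M2 (237.2 nmi) < M3 (240.1 nmi)

M5, M4, M1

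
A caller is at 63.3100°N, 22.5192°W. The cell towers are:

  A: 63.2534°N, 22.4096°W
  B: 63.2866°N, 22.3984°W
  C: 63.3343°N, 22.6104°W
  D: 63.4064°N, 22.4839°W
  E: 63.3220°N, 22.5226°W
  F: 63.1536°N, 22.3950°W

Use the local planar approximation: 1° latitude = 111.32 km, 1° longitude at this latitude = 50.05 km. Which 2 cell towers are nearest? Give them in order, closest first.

E, C

Distances from 63.3100°N, 22.5192°W:
A: 8.3540 km
B: 6.5833 km
C: 5.3059 km
D: 10.8757 km
E: 1.3466 km
F: 18.4869 km
Sorted: E (1.3466 km) < C (5.3059 km) < B (6.5833 km) < A (8.3540 km) < …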